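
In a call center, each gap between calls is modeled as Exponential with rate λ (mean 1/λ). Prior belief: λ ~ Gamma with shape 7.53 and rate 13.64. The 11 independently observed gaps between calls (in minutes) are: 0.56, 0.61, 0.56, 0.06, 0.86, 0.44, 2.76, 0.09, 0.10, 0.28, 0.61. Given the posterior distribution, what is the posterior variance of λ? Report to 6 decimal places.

With a Gamma(shape α, rate β) prior on the exponential rate λ, the posterior after n observations with total T = Σxᵢ is Gamma(α+n, β+T).
Sum of observations T = 6.93 minutes; n = 11.
Posterior: Gamma(7.53+11, 13.64+6.93) = Gamma(18.53, 20.57).
Var = α/β² = 0.043793.

0.043793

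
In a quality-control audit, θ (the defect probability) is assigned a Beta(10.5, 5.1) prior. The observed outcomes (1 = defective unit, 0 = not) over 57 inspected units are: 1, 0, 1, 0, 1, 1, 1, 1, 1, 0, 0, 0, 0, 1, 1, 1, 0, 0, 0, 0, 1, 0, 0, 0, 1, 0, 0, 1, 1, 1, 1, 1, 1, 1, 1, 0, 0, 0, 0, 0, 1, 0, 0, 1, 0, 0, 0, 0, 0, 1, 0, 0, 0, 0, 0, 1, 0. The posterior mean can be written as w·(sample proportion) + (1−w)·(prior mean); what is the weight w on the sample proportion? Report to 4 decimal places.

The Beta prior is conjugate to a Binomial/Bernoulli likelihood; the update adds successes to α and failures to β.
Posterior mean = (α₀+k)/(α₀+β₀+n) = [n/(α₀+β₀+n)]·(k/n) + [(α₀+β₀)/(α₀+β₀+n)]·α₀/(α₀+β₀), so only n and the prior enter the weight.
The weight on the data is w = n/(α₀+β₀+n) = 57/(10.5+5.1+57) = 57/72.6 = 0.7851.

0.7851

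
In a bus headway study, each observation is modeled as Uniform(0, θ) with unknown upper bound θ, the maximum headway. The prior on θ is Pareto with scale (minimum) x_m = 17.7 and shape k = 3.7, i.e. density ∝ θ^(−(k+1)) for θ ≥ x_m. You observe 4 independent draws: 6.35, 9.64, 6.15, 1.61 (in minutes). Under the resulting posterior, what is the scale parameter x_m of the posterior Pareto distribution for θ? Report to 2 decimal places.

A Pareto(scale x_m, shape k) prior on the upper bound θ of Uniform(0, θ) is conjugate: posterior is Pareto(max(x_m, max xᵢ), k + n).
Sample maximum = 9.64; prior scale x_m = 17.7 → posterior scale = max = 17.70.
Posterior shape = 3.7 + 4 = 7.7.
Posterior scale x_m = 17.70.

17.70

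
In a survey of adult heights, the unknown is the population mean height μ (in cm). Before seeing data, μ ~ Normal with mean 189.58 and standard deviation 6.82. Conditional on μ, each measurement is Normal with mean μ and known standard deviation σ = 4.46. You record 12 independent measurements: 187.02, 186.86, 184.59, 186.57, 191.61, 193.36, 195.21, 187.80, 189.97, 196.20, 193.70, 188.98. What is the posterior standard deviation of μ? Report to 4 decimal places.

1.2651

For Normal data with known variance σ², a Normal(μ₀, σ₀²) prior on μ is conjugate. Posterior precision = 1/σ₀² + n/σ²; posterior mean is the precision-weighted average of μ₀ and x̄.
σ₀² = 6.82² = 46.5124, σ² = 4.46² = 19.8916; σ² + n·σ₀² = 19.8916 + 12·46.5124 = 578.0404.
Posterior precision = 1/σ₀² + n/σ² = 1/46.5124 + 12/19.8916 = (σ² + n·σ₀²)/(σ₀²σ²) = 578.0404/(46.5124·19.8916); posterior variance σₙ² = σ₀²σ²/(σ² + n·σ₀²) = 46.5124·19.8916/578.0404 = 1.600591.
Posterior SD = √σₙ² = √(46.5124·19.8916/578.0404) = 1.2651.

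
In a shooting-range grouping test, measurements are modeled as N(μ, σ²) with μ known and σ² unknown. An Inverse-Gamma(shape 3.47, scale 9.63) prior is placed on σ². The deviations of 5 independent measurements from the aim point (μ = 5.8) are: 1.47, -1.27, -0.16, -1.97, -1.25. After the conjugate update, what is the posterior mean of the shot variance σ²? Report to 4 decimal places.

With known mean μ and an Inverse-Gamma(α, β) prior on σ², the Normal likelihood is conjugate: posterior is Inv-Gamma(α + n/2, β + Σ(xᵢ−μ)²/2).
Σ(xᵢ−μ)² = (1.47)² + (-1.27)² + (-0.16)² + (-1.97)² + (-1.25)² = 9.2428.
Posterior: Inv-Gamma(3.47 + 5/2, 9.63 + 9.2428/2) = Inv-Gamma(5.97, 14.25140).
E[σ²|data] = β/(α−1) = 14.25140/4.97 = 2.8675.

2.8675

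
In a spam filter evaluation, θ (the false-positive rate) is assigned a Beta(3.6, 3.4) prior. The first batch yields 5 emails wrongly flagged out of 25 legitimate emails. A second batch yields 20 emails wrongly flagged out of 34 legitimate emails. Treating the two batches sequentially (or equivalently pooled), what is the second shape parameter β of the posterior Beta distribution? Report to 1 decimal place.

The Beta prior is conjugate to a Binomial/Bernoulli likelihood; the update adds successes to α and failures to β.
After batch 1: Beta(3.6+5, 3.4+20) = Beta(8.6, 23.4).
After batch 2: Beta(8.6+20, 23.4+14) = Beta(28.6, 37.4).
Posterior β = 37.4.

37.4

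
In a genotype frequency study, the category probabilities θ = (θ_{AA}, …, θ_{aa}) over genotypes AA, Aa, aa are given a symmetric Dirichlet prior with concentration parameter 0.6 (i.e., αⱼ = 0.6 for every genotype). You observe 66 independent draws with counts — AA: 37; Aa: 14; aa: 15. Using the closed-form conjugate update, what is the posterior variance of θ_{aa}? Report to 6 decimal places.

0.002575

The Dirichlet prior is conjugate to the Multinomial likelihood: each posterior αⱼ = prior αⱼ + observed count nⱼ.
Posterior concentration: (37.6, 14.6, 15.6), total = 67.8.
Var[θ_j] = α_j(Σα−α_j)/((Σα)²(Σα+1)) = 15.6·52.2/(67.8²·68.8) = 0.002575.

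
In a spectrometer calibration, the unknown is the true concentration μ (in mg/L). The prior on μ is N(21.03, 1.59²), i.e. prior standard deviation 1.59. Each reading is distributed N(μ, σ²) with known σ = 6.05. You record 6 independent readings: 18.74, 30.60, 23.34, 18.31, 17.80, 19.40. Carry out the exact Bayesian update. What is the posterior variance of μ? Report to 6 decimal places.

For Normal data with known variance σ², a Normal(μ₀, σ₀²) prior on μ is conjugate. Posterior precision = 1/σ₀² + n/σ²; posterior mean is the precision-weighted average of μ₀ and x̄.
σ₀² = 1.59² = 2.5281, σ² = 6.05² = 36.6025; σ² + n·σ₀² = 36.6025 + 6·2.5281 = 51.7711.
Posterior precision = 1/σ₀² + n/σ² = 1/2.5281 + 6/36.6025 = (σ² + n·σ₀²)/(σ₀²σ²) = 51.7711/(2.5281·36.6025); posterior variance σₙ² = σ₀²σ²/(σ² + n·σ₀²) = 2.5281·36.6025/51.7711 = 1.787383.

1.787383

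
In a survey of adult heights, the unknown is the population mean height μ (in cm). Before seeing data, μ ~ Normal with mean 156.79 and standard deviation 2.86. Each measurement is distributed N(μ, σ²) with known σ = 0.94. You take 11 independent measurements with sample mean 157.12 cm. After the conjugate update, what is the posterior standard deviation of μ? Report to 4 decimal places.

For Normal data with known variance σ², a Normal(μ₀, σ₀²) prior on μ is conjugate. Posterior precision = 1/σ₀² + n/σ²; posterior mean is the precision-weighted average of μ₀ and x̄.
σ₀² = 2.86² = 8.1796, σ² = 0.94² = 0.8836; σ² + n·σ₀² = 0.8836 + 11·8.1796 = 90.8592.
Posterior precision = 1/σ₀² + n/σ² = 1/8.1796 + 11/0.8836 = (σ² + n·σ₀²)/(σ₀²σ²) = 90.8592/(8.1796·0.8836); posterior variance σₙ² = σ₀²σ²/(σ² + n·σ₀²) = 8.1796·0.8836/90.8592 = 0.079546.
Posterior SD = √σₙ² = √(8.1796·0.8836/90.8592) = 0.2820.

0.2820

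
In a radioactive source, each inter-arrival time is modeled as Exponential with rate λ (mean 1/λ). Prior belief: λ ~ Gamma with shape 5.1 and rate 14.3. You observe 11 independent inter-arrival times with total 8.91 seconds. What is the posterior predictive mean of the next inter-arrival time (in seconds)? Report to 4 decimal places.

1.5371

With a Gamma(shape α, rate β) prior on the exponential rate λ, the posterior after n observations with total T = Σxᵢ is Gamma(α+n, β+T).
Posterior: Gamma(5.1+11, 14.3+8.91) = Gamma(16.1, 23.21).
The predictive distribution for the next observation is Lomax; its mean is β/(α−1) = 23.21/15.1 = 1.5371.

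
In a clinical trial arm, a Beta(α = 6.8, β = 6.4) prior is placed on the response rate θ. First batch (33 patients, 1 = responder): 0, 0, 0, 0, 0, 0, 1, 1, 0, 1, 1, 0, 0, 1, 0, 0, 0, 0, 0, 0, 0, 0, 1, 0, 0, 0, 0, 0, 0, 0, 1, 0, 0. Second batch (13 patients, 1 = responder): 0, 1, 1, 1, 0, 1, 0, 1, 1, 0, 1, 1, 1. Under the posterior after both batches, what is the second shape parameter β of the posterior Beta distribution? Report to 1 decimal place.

36.4

The Beta prior is conjugate to a Binomial/Bernoulli likelihood; the update adds successes to α and failures to β.
After batch 1: Beta(6.8+7, 6.4+26) = Beta(13.8, 32.4).
After batch 2: Beta(13.8+9, 32.4+4) = Beta(22.8, 36.4).
Posterior β = 36.4.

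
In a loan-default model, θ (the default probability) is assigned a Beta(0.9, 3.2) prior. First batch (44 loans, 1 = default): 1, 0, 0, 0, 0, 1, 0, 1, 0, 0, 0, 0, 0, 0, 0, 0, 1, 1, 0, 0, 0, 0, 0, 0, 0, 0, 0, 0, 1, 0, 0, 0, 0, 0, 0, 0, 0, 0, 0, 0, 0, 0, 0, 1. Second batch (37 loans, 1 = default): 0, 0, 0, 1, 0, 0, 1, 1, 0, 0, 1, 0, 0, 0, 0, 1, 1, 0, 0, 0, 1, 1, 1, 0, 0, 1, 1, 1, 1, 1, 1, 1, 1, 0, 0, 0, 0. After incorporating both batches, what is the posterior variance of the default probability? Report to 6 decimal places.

The Beta prior is conjugate to a Binomial/Bernoulli likelihood; the update adds successes to α and failures to β.
After batch 1: Beta(0.9+7, 3.2+37) = Beta(7.9, 40.2).
After batch 2: Beta(7.9+17, 40.2+20) = Beta(24.9, 60.2).
Var = αβ/((α+β)²(α+β+1)) = 24.9·60.2/(85.1²·86.1) = 0.002404.

0.002404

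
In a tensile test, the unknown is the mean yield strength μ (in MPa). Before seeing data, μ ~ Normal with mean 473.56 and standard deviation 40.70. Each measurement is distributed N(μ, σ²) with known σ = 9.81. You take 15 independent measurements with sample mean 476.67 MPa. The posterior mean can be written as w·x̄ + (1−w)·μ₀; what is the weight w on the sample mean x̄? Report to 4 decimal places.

0.9961

For Normal data with known variance σ², a Normal(μ₀, σ₀²) prior on μ is conjugate. Posterior precision = 1/σ₀² + n/σ²; posterior mean is the precision-weighted average of μ₀ and x̄.
σ₀² = 40.70² = 1656.49, σ² = 9.81² = 96.2361. Prior precision 1/σ₀² = 1/1656.49; data precision n/σ² = 15/96.2361.
w = (n/σ²)/(1/σ₀² + n/σ²) = n·σ₀²/(σ² + n·σ₀²) = 15·1656.49/(96.2361 + 15·1656.49) = 24847.35/24943.5861 = 0.9961.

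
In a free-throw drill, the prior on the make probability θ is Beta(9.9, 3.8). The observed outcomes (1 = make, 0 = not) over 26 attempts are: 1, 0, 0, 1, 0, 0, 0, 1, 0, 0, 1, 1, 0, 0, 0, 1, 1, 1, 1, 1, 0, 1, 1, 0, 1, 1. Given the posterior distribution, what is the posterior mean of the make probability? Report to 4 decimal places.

The Beta prior is conjugate to a Binomial/Bernoulli likelihood; the update adds successes to α and failures to β.
Posterior: Beta(α+k, β+n−k) = Beta(9.9+14, 3.8+12) = Beta(23.9, 15.8).
Posterior mean = α/(α+β) = 23.9/39.7 = 0.6020.

0.6020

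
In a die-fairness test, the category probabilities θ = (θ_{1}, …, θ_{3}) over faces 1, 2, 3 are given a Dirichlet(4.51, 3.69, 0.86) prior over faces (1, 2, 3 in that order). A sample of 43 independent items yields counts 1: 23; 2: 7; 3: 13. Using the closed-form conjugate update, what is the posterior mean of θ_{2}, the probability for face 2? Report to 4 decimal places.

0.2053

The Dirichlet prior is conjugate to the Multinomial likelihood: each posterior αⱼ = prior αⱼ + observed count nⱼ.
Posterior concentration: (27.51, 10.69, 13.86), total = 52.06.
E[θ_{2}|data] = α_{2}/Σα = 10.69/52.06 = 0.2053.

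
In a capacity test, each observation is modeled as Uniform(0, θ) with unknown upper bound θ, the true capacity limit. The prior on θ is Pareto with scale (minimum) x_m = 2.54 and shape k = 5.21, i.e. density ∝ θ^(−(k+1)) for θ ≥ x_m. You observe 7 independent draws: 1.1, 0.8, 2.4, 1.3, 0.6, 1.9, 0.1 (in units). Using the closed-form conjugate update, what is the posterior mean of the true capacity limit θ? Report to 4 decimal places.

2.7666

A Pareto(scale x_m, shape k) prior on the upper bound θ of Uniform(0, θ) is conjugate: posterior is Pareto(max(x_m, max xᵢ), k + n).
Sample maximum = 2.4; prior scale x_m = 2.54 → posterior scale = max = 2.54.
Posterior shape = 5.21 + 7 = 12.21.
E[θ|data] = k·x_m/(k−1) = 12.21·2.54/11.21 = 2.7666.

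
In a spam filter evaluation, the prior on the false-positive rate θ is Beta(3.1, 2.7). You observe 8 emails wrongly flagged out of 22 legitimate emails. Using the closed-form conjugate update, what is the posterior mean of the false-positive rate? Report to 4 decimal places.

The Beta prior is conjugate to a Binomial/Bernoulli likelihood; the update adds successes to α and failures to β.
Posterior: Beta(α+k, β+n−k) = Beta(3.1+8, 2.7+14) = Beta(11.1, 16.7).
Posterior mean = α/(α+β) = 11.1/27.8 = 0.3993.

0.3993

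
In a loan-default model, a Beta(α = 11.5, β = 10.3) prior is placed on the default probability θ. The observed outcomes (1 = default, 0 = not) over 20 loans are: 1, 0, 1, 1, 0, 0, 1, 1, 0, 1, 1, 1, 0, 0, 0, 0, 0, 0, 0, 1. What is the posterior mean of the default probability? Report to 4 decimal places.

0.4904

The Beta prior is conjugate to a Binomial/Bernoulli likelihood; the update adds successes to α and failures to β.
Posterior: Beta(α+k, β+n−k) = Beta(11.5+9, 10.3+11) = Beta(20.5, 21.3).
Posterior mean = α/(α+β) = 20.5/41.8 = 0.4904.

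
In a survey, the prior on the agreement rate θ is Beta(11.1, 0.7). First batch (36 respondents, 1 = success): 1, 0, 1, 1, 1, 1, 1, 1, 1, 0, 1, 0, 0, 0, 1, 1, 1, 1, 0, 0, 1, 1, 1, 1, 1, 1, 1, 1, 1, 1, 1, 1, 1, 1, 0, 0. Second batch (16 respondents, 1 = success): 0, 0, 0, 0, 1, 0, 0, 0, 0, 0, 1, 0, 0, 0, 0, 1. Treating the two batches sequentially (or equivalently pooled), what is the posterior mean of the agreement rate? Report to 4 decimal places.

The Beta prior is conjugate to a Binomial/Bernoulli likelihood; the update adds successes to α and failures to β.
After batch 1: Beta(11.1+27, 0.7+9) = Beta(38.1, 9.7).
After batch 2: Beta(38.1+3, 9.7+13) = Beta(41.1, 22.7).
Posterior mean = α/(α+β) = 41.1/63.8 = 0.6442.

0.6442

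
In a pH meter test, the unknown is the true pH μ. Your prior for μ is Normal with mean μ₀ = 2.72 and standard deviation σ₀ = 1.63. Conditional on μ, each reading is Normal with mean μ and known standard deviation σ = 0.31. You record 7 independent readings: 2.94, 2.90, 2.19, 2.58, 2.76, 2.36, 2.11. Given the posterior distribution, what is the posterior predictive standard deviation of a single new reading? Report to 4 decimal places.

For Normal data with known variance σ², a Normal(μ₀, σ₀²) prior on μ is conjugate. Posterior precision = 1/σ₀² + n/σ²; posterior mean is the precision-weighted average of μ₀ and x̄.
σ₀² = 1.63² = 2.6569, σ² = 0.31² = 0.0961; σ² + n·σ₀² = 0.0961 + 7·2.6569 = 18.6944.
Posterior precision = 1/σ₀² + n/σ² = 1/2.6569 + 7/0.0961 = (σ² + n·σ₀²)/(σ₀²σ²) = 18.6944/(2.6569·0.0961); posterior variance σₙ² = σ₀²σ²/(σ² + n·σ₀²) = 2.6569·0.0961/18.6944 = 0.013658.
Predictive variance for one new observation = σₙ² + σ² = 2.6569·0.0961/18.6944 + 0.0961 = σ²·(σ₀² + 18.6944)/18.6944 = 0.0961·21.3513/18.6944 = 0.109758; SD = √(0.0961·21.3513/18.6944) = 0.3313.

0.3313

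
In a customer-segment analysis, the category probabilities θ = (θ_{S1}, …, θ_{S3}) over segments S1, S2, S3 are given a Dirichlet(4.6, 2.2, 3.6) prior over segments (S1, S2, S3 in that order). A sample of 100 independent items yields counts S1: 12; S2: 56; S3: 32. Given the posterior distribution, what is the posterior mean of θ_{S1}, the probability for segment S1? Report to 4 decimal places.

The Dirichlet prior is conjugate to the Multinomial likelihood: each posterior αⱼ = prior αⱼ + observed count nⱼ.
Posterior concentration: (16.6, 58.2, 35.6), total = 110.4.
E[θ_{S1}|data] = α_{S1}/Σα = 16.6/110.4 = 0.1504.

0.1504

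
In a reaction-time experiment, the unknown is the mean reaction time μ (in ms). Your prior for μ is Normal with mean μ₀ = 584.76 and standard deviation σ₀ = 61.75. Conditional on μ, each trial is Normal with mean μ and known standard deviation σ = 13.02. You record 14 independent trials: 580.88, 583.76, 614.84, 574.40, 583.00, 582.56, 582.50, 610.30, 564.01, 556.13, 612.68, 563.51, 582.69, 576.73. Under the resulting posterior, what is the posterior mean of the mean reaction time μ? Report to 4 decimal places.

583.4321

For Normal data with known variance σ², a Normal(μ₀, σ₀²) prior on μ is conjugate. Posterior precision = 1/σ₀² + n/σ²; posterior mean is the precision-weighted average of μ₀ and x̄.
Σxᵢ = 580.88 + 583.76 + 614.84 + 574.40 + 583.00 + 582.56 + 582.50 + 610.30 + 564.01 + 556.13 + 612.68 + 563.51 + 582.69 + 576.73 = 8167.99, so n·x̄ = 8167.99.
σ₀² = 61.75² = 3813.0625, σ² = 13.02² = 169.5204; σ² + n·σ₀² = 169.5204 + 14·3813.0625 = 53552.3954.
Posterior mean = (μ₀/σ₀² + n·x̄/σ²)/(1/σ₀² + n/σ²) = (σ²·μ₀ + σ₀²·n·x̄)/(σ² + n·σ₀²) = (169.5204·584.76 + 3813.0625·8167.99)/53552.3954 = 31244185.118479/53552.3954 = 583.4321.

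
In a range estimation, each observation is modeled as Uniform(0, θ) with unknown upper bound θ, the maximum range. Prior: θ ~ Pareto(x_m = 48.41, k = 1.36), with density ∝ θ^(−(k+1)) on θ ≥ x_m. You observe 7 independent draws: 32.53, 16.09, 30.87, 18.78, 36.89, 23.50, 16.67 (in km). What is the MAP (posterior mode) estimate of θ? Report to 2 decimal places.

48.41

A Pareto(scale x_m, shape k) prior on the upper bound θ of Uniform(0, θ) is conjugate: posterior is Pareto(max(x_m, max xᵢ), k + n).
Sample maximum = 36.89; prior scale x_m = 48.41 → posterior scale = max = 48.41.
Posterior shape = 1.36 + 7 = 8.36.
The Pareto density is decreasing on [x_m, ∞), so the mode is x_m = 48.41.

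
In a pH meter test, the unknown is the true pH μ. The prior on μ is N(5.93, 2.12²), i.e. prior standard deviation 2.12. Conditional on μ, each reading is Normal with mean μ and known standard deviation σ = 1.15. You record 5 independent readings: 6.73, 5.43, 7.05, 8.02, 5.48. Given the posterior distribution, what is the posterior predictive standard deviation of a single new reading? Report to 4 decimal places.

1.2539

For Normal data with known variance σ², a Normal(μ₀, σ₀²) prior on μ is conjugate. Posterior precision = 1/σ₀² + n/σ²; posterior mean is the precision-weighted average of μ₀ and x̄.
σ₀² = 2.12² = 4.4944, σ² = 1.15² = 1.3225; σ² + n·σ₀² = 1.3225 + 5·4.4944 = 23.7945.
Posterior precision = 1/σ₀² + n/σ² = 1/4.4944 + 5/1.3225 = (σ² + n·σ₀²)/(σ₀²σ²) = 23.7945/(4.4944·1.3225); posterior variance σₙ² = σ₀²σ²/(σ² + n·σ₀²) = 4.4944·1.3225/23.7945 = 0.249799.
Predictive variance for one new observation = σₙ² + σ² = 4.4944·1.3225/23.7945 + 1.3225 = σ²·(σ₀² + 23.7945)/23.7945 = 1.3225·28.2889/23.7945 = 1.572299; SD = √(1.3225·28.2889/23.7945) = 1.2539.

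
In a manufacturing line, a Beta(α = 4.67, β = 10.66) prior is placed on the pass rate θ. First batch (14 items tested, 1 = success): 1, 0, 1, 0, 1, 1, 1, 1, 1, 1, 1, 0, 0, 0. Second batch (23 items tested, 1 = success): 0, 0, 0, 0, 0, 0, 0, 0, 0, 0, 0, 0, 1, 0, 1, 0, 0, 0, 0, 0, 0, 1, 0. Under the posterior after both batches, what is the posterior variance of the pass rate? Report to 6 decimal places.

The Beta prior is conjugate to a Binomial/Bernoulli likelihood; the update adds successes to α and failures to β.
After batch 1: Beta(4.67+9, 10.66+5) = Beta(13.67, 15.66).
After batch 2: Beta(13.67+3, 15.66+20) = Beta(16.67, 35.66).
Var = αβ/((α+β)²(α+β+1)) = 16.67·35.66/(52.33²·53.33) = 0.004070.

0.004070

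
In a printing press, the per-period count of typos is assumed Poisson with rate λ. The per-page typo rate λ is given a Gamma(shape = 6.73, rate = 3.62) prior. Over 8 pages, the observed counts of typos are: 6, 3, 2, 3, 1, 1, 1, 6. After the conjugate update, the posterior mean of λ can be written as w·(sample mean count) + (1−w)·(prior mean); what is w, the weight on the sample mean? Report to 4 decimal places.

0.6885

With a Gamma(shape α, rate β) prior, the Poisson likelihood is conjugate: the posterior is Gamma(α + ΣXᵢ, β + n).
Posterior mean = (α₀+S)/(β₀+n) = [n/(β₀+n)]·(S/n) + [β₀/(β₀+n)]·(α₀/β₀), so only n and β₀ enter the weight.
Weight on data w = n/(β₀+n) = 8/(3.62+8) = 8/11.62 = 0.6885.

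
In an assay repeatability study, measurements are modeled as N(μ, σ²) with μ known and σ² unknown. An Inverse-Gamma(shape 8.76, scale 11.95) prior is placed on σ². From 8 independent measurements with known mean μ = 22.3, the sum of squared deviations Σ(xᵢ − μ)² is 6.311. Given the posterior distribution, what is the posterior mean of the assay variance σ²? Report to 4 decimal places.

With known mean μ and an Inverse-Gamma(α, β) prior on σ², the Normal likelihood is conjugate: posterior is Inv-Gamma(α + n/2, β + Σ(xᵢ−μ)²/2).
Posterior: Inv-Gamma(8.76 + 8/2, 11.95 + 6.311/2) = Inv-Gamma(12.76, 15.1055).
E[σ²|data] = β/(α−1) = 15.1055/11.76 = 1.2845.

1.2845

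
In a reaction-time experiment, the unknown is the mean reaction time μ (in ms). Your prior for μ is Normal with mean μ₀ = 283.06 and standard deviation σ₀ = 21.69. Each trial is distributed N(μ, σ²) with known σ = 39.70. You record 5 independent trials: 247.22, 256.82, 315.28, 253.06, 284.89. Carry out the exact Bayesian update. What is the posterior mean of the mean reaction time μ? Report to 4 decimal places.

For Normal data with known variance σ², a Normal(μ₀, σ₀²) prior on μ is conjugate. Posterior precision = 1/σ₀² + n/σ²; posterior mean is the precision-weighted average of μ₀ and x̄.
Σxᵢ = 247.22 + 256.82 + 315.28 + 253.06 + 284.89 = 1357.27, so n·x̄ = 1357.27.
σ₀² = 21.69² = 470.4561, σ² = 39.70² = 1576.09; σ² + n·σ₀² = 1576.09 + 5·470.4561 = 3928.3705.
Posterior mean = (μ₀/σ₀² + n·x̄/σ²)/(1/σ₀² + n/σ²) = (σ²·μ₀ + σ₀²·n·x̄)/(σ² + n·σ₀²) = (1576.09·283.06 + 470.4561·1357.27)/3928.3705 = 1084663.986247/3928.3705 = 276.1104.

276.1104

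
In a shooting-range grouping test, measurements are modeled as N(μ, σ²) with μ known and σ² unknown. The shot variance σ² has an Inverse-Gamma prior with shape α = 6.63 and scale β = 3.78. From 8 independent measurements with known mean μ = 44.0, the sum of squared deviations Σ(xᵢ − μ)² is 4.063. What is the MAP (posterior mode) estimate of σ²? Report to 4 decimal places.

0.4997

With known mean μ and an Inverse-Gamma(α, β) prior on σ², the Normal likelihood is conjugate: posterior is Inv-Gamma(α + n/2, β + Σ(xᵢ−μ)²/2).
Posterior: Inv-Gamma(6.63 + 8/2, 3.78 + 4.063/2) = Inv-Gamma(10.63, 5.8115).
Mode = β/(α+1) = 5.8115/11.63 = 0.4997.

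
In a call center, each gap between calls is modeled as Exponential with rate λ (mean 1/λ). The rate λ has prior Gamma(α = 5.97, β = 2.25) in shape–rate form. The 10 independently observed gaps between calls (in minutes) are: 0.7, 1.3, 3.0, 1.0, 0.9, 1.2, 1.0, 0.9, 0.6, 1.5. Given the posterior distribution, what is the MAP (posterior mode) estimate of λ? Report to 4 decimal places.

1.0432

With a Gamma(shape α, rate β) prior on the exponential rate λ, the posterior after n observations with total T = Σxᵢ is Gamma(α+n, β+T).
Sum of observations T = 12.1 minutes; n = 10.
Posterior: Gamma(5.97+10, 2.25+12.1) = Gamma(15.97, 14.35).
Mode = (α−1)/β = 1.0432.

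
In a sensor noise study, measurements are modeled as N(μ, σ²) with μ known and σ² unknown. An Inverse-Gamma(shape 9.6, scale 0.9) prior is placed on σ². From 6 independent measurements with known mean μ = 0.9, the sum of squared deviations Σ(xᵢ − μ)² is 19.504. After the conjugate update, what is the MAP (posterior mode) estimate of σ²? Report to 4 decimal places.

0.7832

With known mean μ and an Inverse-Gamma(α, β) prior on σ², the Normal likelihood is conjugate: posterior is Inv-Gamma(α + n/2, β + Σ(xᵢ−μ)²/2).
Posterior: Inv-Gamma(9.6 + 6/2, 0.9 + 19.504/2) = Inv-Gamma(12.60, 10.6520).
Mode = β/(α+1) = 10.6520/13.60 = 0.7832.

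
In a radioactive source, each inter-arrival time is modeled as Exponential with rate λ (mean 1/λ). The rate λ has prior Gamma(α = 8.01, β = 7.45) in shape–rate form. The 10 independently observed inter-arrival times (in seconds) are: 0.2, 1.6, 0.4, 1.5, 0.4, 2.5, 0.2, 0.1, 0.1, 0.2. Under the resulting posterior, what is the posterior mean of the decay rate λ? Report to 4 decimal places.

1.2294

With a Gamma(shape α, rate β) prior on the exponential rate λ, the posterior after n observations with total T = Σxᵢ is Gamma(α+n, β+T).
Sum of observations T = 7.2 seconds; n = 10.
Posterior: Gamma(8.01+10, 7.45+7.2) = Gamma(18.01, 14.65).
Posterior mean of λ = α/β = 18.01/14.65 = 1.2294.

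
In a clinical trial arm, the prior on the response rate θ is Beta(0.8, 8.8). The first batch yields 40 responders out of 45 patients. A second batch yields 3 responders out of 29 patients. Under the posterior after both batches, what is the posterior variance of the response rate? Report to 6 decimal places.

The Beta prior is conjugate to a Binomial/Bernoulli likelihood; the update adds successes to α and failures to β.
After batch 1: Beta(0.8+40, 8.8+5) = Beta(40.8, 13.8).
After batch 2: Beta(40.8+3, 13.8+26) = Beta(43.8, 39.8).
Var = αβ/((α+β)²(α+β+1)) = 43.8·39.8/(83.6²·84.6) = 0.002948.

0.002948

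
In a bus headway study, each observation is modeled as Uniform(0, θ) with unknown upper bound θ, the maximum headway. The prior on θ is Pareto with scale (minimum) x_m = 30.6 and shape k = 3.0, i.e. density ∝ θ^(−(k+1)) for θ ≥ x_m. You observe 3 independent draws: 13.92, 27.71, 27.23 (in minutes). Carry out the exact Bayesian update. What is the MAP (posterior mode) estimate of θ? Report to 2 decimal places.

A Pareto(scale x_m, shape k) prior on the upper bound θ of Uniform(0, θ) is conjugate: posterior is Pareto(max(x_m, max xᵢ), k + n).
Sample maximum = 27.71; prior scale x_m = 30.6 → posterior scale = max = 30.60.
Posterior shape = 3.0 + 3 = 6.0.
The Pareto density is decreasing on [x_m, ∞), so the mode is x_m = 30.60.

30.60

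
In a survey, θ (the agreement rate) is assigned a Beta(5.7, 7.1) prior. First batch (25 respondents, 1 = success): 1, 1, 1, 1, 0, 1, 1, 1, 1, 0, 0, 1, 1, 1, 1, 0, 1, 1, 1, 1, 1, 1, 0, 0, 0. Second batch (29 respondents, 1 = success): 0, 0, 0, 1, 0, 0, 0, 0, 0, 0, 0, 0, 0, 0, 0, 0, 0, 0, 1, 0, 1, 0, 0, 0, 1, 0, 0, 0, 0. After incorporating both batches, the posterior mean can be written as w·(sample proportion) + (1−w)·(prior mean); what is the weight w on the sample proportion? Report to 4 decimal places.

0.8084

The Beta prior is conjugate to a Binomial/Bernoulli likelihood; the update adds successes to α and failures to β.
Total number of respondents: n = 25 + 29 = 54.
Posterior mean = (α₀+k)/(α₀+β₀+n) = [n/(α₀+β₀+n)]·(k/n) + [(α₀+β₀)/(α₀+β₀+n)]·α₀/(α₀+β₀), so only n and the prior enter the weight.
The weight on the data is w = n/(α₀+β₀+n) = 54/(5.7+7.1+54) = 54/66.8 = 0.8084.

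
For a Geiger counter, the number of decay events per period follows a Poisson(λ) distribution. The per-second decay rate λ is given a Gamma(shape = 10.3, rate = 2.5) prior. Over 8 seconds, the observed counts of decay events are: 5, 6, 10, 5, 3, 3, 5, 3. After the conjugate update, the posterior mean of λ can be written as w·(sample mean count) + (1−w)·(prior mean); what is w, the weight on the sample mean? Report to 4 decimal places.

With a Gamma(shape α, rate β) prior, the Poisson likelihood is conjugate: the posterior is Gamma(α + ΣXᵢ, β + n).
Posterior mean = (α₀+S)/(β₀+n) = [n/(β₀+n)]·(S/n) + [β₀/(β₀+n)]·(α₀/β₀), so only n and β₀ enter the weight.
Weight on data w = n/(β₀+n) = 8/(2.5+8) = 8/10.5 = 0.7619.

0.7619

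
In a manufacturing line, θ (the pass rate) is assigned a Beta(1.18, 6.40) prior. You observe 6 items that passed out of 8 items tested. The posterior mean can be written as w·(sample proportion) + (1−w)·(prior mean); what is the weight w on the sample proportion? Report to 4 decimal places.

The Beta prior is conjugate to a Binomial/Bernoulli likelihood; the update adds successes to α and failures to β.
Posterior mean = (α₀+k)/(α₀+β₀+n) = [n/(α₀+β₀+n)]·(k/n) + [(α₀+β₀)/(α₀+β₀+n)]·α₀/(α₀+β₀), so only n and the prior enter the weight.
The weight on the data is w = n/(α₀+β₀+n) = 8/(1.18+6.40+8) = 8/15.58 = 0.5135.

0.5135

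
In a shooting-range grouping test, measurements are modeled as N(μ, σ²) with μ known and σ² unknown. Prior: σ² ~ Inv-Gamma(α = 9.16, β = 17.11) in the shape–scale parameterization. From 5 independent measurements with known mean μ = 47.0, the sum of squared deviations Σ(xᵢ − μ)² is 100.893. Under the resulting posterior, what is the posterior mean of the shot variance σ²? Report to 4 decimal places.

6.3374

With known mean μ and an Inverse-Gamma(α, β) prior on σ², the Normal likelihood is conjugate: posterior is Inv-Gamma(α + n/2, β + Σ(xᵢ−μ)²/2).
Posterior: Inv-Gamma(9.16 + 5/2, 17.11 + 100.893/2) = Inv-Gamma(11.66, 67.5565).
E[σ²|data] = β/(α−1) = 67.5565/10.66 = 6.3374.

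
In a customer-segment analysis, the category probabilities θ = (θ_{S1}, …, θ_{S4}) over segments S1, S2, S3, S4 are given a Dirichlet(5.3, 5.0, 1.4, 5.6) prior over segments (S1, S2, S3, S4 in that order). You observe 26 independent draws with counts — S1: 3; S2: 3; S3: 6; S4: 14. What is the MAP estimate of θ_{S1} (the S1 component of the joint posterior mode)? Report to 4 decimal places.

The Dirichlet prior is conjugate to the Multinomial likelihood: each posterior αⱼ = prior αⱼ + observed count nⱼ.
Posterior concentration: (8.3, 8.0, 7.4, 19.6), total = 43.3.
Joint mode component: (α_{S1}−1)/(Σα−K) = 7.3/39.3 = 0.1858.

0.1858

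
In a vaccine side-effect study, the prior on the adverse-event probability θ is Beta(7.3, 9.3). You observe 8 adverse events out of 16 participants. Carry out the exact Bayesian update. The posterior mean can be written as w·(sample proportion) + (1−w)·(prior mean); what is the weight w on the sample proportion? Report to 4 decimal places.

The Beta prior is conjugate to a Binomial/Bernoulli likelihood; the update adds successes to α and failures to β.
Posterior mean = (α₀+k)/(α₀+β₀+n) = [n/(α₀+β₀+n)]·(k/n) + [(α₀+β₀)/(α₀+β₀+n)]·α₀/(α₀+β₀), so only n and the prior enter the weight.
The weight on the data is w = n/(α₀+β₀+n) = 16/(7.3+9.3+16) = 16/32.6 = 0.4908.

0.4908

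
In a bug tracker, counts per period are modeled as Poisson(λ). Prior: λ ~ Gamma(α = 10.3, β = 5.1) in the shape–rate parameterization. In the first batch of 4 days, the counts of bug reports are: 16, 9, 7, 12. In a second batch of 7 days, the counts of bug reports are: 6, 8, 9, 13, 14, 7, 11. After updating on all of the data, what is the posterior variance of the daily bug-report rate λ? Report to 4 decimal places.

With a Gamma(shape α, rate β) prior, the Poisson likelihood is conjugate: the posterior is Gamma(α + ΣXᵢ, β + n).
Batch 1: sum of counts S = 44 over n = 4 days.
After batch 1: Gamma(α+S, β+n) = Gamma(10.3+44, 5.1+4) = Gamma(54.3, 9.1).
Batch 2: sum of counts S = 68 over n = 7 days.
After batch 2: Gamma(α+S, β+n) = Gamma(54.3+68, 9.1+7) = Gamma(122.3, 16.1).
Var = α/β² = 122.3/16.1² = 0.4718.

0.4718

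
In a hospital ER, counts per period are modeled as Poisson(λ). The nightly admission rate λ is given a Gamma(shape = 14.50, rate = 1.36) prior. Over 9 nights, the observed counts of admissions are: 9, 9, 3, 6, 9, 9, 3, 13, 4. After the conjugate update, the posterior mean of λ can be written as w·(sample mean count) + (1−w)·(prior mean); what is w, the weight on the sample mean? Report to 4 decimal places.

0.8687

With a Gamma(shape α, rate β) prior, the Poisson likelihood is conjugate: the posterior is Gamma(α + ΣXᵢ, β + n).
Posterior mean = (α₀+S)/(β₀+n) = [n/(β₀+n)]·(S/n) + [β₀/(β₀+n)]·(α₀/β₀), so only n and β₀ enter the weight.
Weight on data w = n/(β₀+n) = 9/(1.36+9) = 9/10.36 = 0.8687.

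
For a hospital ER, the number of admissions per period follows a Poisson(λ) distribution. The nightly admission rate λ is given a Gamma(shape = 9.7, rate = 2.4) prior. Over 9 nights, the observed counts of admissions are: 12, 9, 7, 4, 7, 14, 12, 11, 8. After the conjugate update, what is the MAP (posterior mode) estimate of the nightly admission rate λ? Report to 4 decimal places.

With a Gamma(shape α, rate β) prior, the Poisson likelihood is conjugate: the posterior is Gamma(α + ΣXᵢ, β + n).
Sum of counts S = 84 over n = 9 nights.
Posterior: Gamma(α+S, β+n) = Gamma(9.7+84, 2.4+9) = Gamma(93.7, 11.4).
Mode of Gamma(α,β) for α≥1 is (α−1)/β = 92.7/11.4 = 8.1316.

8.1316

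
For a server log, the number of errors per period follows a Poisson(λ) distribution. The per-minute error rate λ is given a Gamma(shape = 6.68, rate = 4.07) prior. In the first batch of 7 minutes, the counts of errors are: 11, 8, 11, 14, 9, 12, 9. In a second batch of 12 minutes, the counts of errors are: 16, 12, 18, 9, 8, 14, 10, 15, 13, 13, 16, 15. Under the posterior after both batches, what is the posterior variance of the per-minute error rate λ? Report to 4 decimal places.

0.4503

With a Gamma(shape α, rate β) prior, the Poisson likelihood is conjugate: the posterior is Gamma(α + ΣXᵢ, β + n).
Batch 1: sum of counts S = 74 over n = 7 minutes.
After batch 1: Gamma(α+S, β+n) = Gamma(6.68+74, 4.07+7) = Gamma(80.68, 11.07).
Batch 2: sum of counts S = 159 over n = 12 minutes.
After batch 2: Gamma(α+S, β+n) = Gamma(80.68+159, 11.07+12) = Gamma(239.68, 23.07).
Var = α/β² = 239.68/23.07² = 0.4503.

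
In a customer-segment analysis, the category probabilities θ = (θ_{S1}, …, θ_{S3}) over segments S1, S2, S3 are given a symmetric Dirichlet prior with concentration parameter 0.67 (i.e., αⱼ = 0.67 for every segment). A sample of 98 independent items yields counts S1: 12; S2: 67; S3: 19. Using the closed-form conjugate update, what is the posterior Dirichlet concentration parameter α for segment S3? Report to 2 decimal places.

The Dirichlet prior is conjugate to the Multinomial likelihood: each posterior αⱼ = prior αⱼ + observed count nⱼ.
Posterior concentration: (12.67, 67.67, 19.67), total = 100.01.
α_{S3} = 0.67 + 19 = 19.67.

19.67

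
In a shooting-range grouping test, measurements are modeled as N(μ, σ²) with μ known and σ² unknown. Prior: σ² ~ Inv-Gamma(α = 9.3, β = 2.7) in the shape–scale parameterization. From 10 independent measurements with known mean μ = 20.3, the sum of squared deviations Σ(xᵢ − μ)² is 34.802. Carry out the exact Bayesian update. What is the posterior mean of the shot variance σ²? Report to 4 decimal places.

With known mean μ and an Inverse-Gamma(α, β) prior on σ², the Normal likelihood is conjugate: posterior is Inv-Gamma(α + n/2, β + Σ(xᵢ−μ)²/2).
Posterior: Inv-Gamma(9.3 + 10/2, 2.7 + 34.802/2) = Inv-Gamma(14.30, 20.1010).
E[σ²|data] = β/(α−1) = 20.1010/13.30 = 1.5114.

1.5114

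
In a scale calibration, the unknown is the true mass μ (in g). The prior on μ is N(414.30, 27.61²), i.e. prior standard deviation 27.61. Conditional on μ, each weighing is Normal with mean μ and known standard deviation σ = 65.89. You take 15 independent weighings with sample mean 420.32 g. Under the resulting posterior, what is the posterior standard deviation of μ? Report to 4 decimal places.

For Normal data with known variance σ², a Normal(μ₀, σ₀²) prior on μ is conjugate. Posterior precision = 1/σ₀² + n/σ²; posterior mean is the precision-weighted average of μ₀ and x̄.
σ₀² = 27.61² = 762.3121, σ² = 65.89² = 4341.4921; σ² + n·σ₀² = 4341.4921 + 15·762.3121 = 15776.1736.
Posterior precision = 1/σ₀² + n/σ² = 1/762.3121 + 15/4341.4921 = (σ² + n·σ₀²)/(σ₀²σ²) = 15776.1736/(762.3121·4341.4921); posterior variance σₙ² = σ₀²σ²/(σ² + n·σ₀²) = 762.3121·4341.4921/15776.1736 = 209.782932.
Posterior SD = √σₙ² = √(762.3121·4341.4921/15776.1736) = 14.4839.

14.4839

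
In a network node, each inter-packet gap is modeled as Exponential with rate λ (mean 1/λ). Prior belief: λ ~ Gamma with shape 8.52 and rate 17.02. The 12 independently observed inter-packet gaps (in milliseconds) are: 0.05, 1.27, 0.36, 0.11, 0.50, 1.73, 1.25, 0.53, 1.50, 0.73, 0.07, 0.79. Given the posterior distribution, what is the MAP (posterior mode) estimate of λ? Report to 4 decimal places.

0.7534

With a Gamma(shape α, rate β) prior on the exponential rate λ, the posterior after n observations with total T = Σxᵢ is Gamma(α+n, β+T).
Sum of observations T = 8.89 milliseconds; n = 12.
Posterior: Gamma(8.52+12, 17.02+8.89) = Gamma(20.52, 25.91).
Mode = (α−1)/β = 0.7534.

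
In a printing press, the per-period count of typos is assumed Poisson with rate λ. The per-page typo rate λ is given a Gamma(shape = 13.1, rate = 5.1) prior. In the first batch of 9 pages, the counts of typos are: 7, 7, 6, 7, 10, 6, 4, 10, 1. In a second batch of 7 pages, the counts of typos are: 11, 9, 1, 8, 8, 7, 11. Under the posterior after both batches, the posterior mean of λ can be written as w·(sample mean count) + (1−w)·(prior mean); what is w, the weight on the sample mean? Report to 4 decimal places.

With a Gamma(shape α, rate β) prior, the Poisson likelihood is conjugate: the posterior is Gamma(α + ΣXᵢ, β + n).
Total number of pages: n = 9 + 7 = 16.
Posterior mean = (α₀+S)/(β₀+n) = [n/(β₀+n)]·(S/n) + [β₀/(β₀+n)]·(α₀/β₀), so only n and β₀ enter the weight.
Weight on data w = n/(β₀+n) = 16/(5.1+16) = 16/21.1 = 0.7583.

0.7583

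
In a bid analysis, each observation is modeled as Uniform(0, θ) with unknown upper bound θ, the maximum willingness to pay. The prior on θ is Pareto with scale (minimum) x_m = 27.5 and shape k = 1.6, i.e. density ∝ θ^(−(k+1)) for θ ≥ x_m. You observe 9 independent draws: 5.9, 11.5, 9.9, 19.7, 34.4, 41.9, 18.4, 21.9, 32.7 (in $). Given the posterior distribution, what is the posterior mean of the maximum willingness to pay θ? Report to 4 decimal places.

46.2646

A Pareto(scale x_m, shape k) prior on the upper bound θ of Uniform(0, θ) is conjugate: posterior is Pareto(max(x_m, max xᵢ), k + n).
Sample maximum = 41.9; prior scale x_m = 27.5 → posterior scale = max = 41.9.
Posterior shape = 1.6 + 9 = 10.6.
E[θ|data] = k·x_m/(k−1) = 10.6·41.9/9.6 = 46.2646.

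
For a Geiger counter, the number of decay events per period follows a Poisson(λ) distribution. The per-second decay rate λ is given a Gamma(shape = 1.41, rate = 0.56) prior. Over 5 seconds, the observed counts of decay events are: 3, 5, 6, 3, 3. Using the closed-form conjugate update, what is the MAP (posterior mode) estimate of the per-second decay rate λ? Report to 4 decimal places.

With a Gamma(shape α, rate β) prior, the Poisson likelihood is conjugate: the posterior is Gamma(α + ΣXᵢ, β + n).
Sum of counts S = 20 over n = 5 seconds.
Posterior: Gamma(α+S, β+n) = Gamma(1.41+20, 0.56+5) = Gamma(21.41, 5.56).
Mode of Gamma(α,β) for α≥1 is (α−1)/β = 20.41/5.56 = 3.6709.

3.6709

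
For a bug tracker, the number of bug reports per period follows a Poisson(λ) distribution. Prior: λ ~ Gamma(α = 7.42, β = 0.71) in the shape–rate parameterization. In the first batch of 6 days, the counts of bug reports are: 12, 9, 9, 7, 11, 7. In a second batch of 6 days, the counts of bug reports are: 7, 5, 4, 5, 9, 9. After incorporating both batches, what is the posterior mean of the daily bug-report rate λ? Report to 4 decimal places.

With a Gamma(shape α, rate β) prior, the Poisson likelihood is conjugate: the posterior is Gamma(α + ΣXᵢ, β + n).
Batch 1: sum of counts S = 55 over n = 6 days.
After batch 1: Gamma(α+S, β+n) = Gamma(7.42+55, 0.71+6) = Gamma(62.42, 6.71).
Batch 2: sum of counts S = 39 over n = 6 days.
After batch 2: Gamma(α+S, β+n) = Gamma(62.42+39, 6.71+6) = Gamma(101.42, 12.71).
Posterior mean = α/β = 101.42/12.71 = 7.9795.

7.9795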